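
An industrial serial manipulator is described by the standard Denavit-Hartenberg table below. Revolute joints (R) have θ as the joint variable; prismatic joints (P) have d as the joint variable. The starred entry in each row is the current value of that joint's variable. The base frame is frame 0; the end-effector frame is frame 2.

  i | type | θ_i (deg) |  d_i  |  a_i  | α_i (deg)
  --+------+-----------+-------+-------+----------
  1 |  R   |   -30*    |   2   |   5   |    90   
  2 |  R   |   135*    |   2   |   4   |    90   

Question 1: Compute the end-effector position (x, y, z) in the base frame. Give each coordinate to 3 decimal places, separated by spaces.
after link 1: o_1 = (4.3301, -2.5000, 2.0000)
after link 2: o_2 = (0.8806, -2.8178, 4.8284)

0.881 -2.818 4.828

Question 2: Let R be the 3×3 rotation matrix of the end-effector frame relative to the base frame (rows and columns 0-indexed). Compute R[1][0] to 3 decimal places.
End-effector x-axis (col 0 of R) = (-0.6124,0.3536,0.7071)
R[1][0] = 0.3536

0.354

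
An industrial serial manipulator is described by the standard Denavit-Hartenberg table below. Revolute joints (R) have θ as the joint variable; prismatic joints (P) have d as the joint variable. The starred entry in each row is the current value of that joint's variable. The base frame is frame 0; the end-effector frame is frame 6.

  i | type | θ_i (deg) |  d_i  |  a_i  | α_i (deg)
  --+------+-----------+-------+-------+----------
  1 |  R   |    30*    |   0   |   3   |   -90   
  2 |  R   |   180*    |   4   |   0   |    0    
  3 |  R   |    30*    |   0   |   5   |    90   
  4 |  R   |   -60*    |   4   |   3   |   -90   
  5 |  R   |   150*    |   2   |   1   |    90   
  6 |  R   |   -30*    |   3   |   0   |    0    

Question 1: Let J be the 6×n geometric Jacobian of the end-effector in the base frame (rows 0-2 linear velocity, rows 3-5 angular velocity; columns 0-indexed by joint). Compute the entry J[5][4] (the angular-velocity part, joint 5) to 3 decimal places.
0.433

axis z_4 = (-0.8995,0.0580,0.4330); lever o_n−o_4 = (-0.4208,0.2778,3.7075)
cross product → J_v[:, 4] = (0.0948,3.1528,-0.2255)
J_ω[:, 4] = z_4
entry J[5][4] = 0.4330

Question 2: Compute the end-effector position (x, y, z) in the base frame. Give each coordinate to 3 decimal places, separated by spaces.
-5.131 -0.823 3.493

after link 1: o_1 = (2.5981, 1.5000, 0.0000)
after link 2: o_2 = (0.5981, 4.9641, 0.0000)
after link 3: o_3 = (-3.1519, 2.7990, 2.5000)
after link 4: o_4 = (-4.7099, -1.1005, -0.2141)
after link 5: o_5 = (-6.3427, -0.0224, 0.8684)
after link 6: o_6 = (-5.1307, -0.8227, 3.4934)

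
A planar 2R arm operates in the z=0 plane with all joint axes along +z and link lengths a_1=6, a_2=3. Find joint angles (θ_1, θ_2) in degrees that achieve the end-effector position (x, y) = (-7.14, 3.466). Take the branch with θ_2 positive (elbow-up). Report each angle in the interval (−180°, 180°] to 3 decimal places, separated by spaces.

134.996 60.013

cos θ_2 = (62.9928−6²−3²)/(2·6·3) = 0.4998; θ_2 = 60.0133° (elbow-up)
β = atan2(3.4660,-7.1400) = 154.1065°; ψ = atan2(2.5984,7.4994) = 19.1104°
θ_1 = β − ψ = 134.9961°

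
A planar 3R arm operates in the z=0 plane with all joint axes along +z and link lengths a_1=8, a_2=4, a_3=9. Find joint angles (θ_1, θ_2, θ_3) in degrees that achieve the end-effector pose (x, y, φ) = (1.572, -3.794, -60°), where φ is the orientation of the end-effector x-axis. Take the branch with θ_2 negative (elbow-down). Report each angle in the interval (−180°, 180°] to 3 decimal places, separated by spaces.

149.997 -149.999 -59.998

wrist centre = target − a_3·(cos φ, sin φ) = (-2.9280, 4.0002)
cos θ_2 = (24.5750−8²−4²)/(2·8·4) = -0.8660; θ_2 = -149.9989° (elbow-down)
β = atan2(4.0002,-2.9280) = 126.2026°; ψ = atan2(-2.0001,4.5359) = -23.7945°
θ_1 = β − ψ = 149.9971°
θ_3 = φ − θ_1 − θ_2 = -59.9982° (wrapped to (-180°,180°])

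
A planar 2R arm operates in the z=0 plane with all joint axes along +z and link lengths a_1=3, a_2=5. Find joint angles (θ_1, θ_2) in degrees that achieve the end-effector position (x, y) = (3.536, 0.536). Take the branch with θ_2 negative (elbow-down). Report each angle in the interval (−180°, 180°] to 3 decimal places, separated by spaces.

cos θ_2 = (12.7906−3²−5²)/(2·3·5) = -0.7070; θ_2 = -134.9897° (elbow-down)
β = atan2(0.5360,3.5360) = 8.6195°; ψ = atan2(-3.5362,-0.5349) = -98.6017°
θ_1 = β − ψ = 107.2212°

107.221 -134.990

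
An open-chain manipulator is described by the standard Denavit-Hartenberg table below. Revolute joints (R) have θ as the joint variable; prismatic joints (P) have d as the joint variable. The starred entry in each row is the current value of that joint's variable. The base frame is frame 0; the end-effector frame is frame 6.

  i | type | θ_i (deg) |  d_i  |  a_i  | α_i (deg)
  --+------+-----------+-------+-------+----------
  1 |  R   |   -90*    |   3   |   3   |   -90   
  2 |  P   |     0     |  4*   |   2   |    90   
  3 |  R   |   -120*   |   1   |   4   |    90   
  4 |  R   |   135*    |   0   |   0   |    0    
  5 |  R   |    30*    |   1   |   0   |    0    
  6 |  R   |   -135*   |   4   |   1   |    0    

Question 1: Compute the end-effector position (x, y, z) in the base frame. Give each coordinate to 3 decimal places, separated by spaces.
after link 1: o_1 = (0.0000, -3.0000, 3.0000)
after link 2: o_2 = (4.0000, -5.0000, 3.0000)
after link 3: o_3 = (0.5359, -3.0000, 4.0000)
after link 4: o_4 = (0.5359, -3.0000, 4.0000)
after link 5: o_5 = (1.0359, -2.1340, 4.0000)
after link 6: o_6 = (2.2859, 1.7631, 4.5000)

2.286 1.763 4.500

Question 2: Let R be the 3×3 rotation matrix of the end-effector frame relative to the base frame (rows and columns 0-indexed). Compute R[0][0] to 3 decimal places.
-0.750

End-effector x-axis (col 0 of R) = (-0.7500,0.4330,0.5000)
R[0][0] = -0.7500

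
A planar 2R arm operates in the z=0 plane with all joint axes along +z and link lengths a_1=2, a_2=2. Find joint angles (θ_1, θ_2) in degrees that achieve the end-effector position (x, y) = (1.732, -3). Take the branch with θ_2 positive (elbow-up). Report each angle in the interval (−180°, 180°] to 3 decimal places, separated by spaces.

cos θ_2 = (11.9998−2²−2²)/(2·2·2) = 0.5000; θ_2 = 60.0015° (elbow-up)
β = atan2(-3.0000,1.7320) = -60.0007°; ψ = atan2(1.7321,3.0000) = 30.0007°
θ_1 = β − ψ = -90.0015°

-90.001 60.001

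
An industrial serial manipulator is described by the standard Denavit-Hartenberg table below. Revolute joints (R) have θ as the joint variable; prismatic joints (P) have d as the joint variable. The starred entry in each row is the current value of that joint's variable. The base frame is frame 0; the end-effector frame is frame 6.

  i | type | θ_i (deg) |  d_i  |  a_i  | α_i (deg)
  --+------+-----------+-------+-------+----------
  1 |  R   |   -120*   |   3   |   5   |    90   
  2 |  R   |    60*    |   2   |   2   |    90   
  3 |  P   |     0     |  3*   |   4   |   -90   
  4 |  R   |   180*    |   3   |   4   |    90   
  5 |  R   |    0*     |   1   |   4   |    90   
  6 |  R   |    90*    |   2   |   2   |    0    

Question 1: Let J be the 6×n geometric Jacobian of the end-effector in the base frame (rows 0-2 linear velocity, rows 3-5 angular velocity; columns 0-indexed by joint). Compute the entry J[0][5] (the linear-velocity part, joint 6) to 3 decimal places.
-0.500

axis z_5 = (0.8660,-0.5000,0.0000); lever o_n−o_5 = (2.5981,0.5000,1.0000)
cross product → J_v[:, 5] = (-0.5000,-0.8660,1.7321)
J_ω[:, 5] = z_5
entry J[0][5] = -0.5000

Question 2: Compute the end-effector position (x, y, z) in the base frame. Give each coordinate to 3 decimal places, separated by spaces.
-4.598 -1.964 1.268

after link 1: o_1 = (-2.5000, -4.3301, 3.0000)
after link 2: o_2 = (-4.7321, -4.1962, 4.7321)
after link 3: o_3 = (-7.0311, -8.1782, 6.6962)
after link 4: o_4 = (-8.6292, -4.9462, 3.2321)
after link 5: o_5 = (-7.1962, -2.4641, 0.2679)
after link 6: o_6 = (-4.5981, -1.9641, 1.2679)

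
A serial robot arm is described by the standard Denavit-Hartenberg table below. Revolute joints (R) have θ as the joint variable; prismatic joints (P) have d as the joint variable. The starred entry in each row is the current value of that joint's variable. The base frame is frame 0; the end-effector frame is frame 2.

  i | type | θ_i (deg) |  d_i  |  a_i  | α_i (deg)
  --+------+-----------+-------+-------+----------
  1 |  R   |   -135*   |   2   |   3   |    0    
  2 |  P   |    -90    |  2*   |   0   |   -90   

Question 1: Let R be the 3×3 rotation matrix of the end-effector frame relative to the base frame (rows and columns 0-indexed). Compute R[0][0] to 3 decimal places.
-0.707

End-effector x-axis (col 0 of R) = (-0.7071,0.7071,0.0000)
R[0][0] = -0.7071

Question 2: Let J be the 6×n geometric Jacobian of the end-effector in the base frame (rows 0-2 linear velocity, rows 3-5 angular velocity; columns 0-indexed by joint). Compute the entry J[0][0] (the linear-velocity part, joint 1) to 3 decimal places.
2.121

axis z_0 = ẑ; lever o_n−o_0 = (-2.1213,-2.1213,4.0000)
cross product → J_v[:, 0] = (2.1213,-2.1213,0.0000)
J_ω[:, 0] = z_0
entry J[0][0] = 2.1213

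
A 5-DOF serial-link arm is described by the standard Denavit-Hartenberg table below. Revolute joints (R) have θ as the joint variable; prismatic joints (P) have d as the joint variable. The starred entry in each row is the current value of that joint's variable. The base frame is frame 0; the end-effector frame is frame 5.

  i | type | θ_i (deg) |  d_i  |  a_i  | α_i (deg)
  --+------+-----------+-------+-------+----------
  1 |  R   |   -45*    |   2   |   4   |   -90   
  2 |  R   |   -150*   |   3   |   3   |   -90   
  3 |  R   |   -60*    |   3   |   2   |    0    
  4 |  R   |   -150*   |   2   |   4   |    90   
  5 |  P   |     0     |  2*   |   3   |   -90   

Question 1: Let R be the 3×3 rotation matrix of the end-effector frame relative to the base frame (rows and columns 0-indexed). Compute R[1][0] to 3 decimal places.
-0.884

End-effector x-axis (col 0 of R) = (0.1768,-0.8839,-0.4330)
R[1][0] = -0.8839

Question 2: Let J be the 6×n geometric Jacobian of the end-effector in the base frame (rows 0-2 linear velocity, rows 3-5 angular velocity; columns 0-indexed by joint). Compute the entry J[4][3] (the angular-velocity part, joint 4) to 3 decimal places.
-0.354

axis z_3 = (0.3536,-0.3536,0.8660); lever o_n−o_3 = (0.1074,-7.5067,-0.7990)
cross product → J_v[:, 3] = (6.7835,0.3755,-2.6160)
J_ω[:, 3] = z_3
entry J[4][3] = -0.3536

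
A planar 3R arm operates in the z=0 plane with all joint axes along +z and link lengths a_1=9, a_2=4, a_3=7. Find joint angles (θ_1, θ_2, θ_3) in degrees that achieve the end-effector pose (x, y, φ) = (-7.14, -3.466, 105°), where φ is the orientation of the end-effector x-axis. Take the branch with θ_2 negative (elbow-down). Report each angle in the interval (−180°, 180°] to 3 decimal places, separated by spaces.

-100.036 -60.008 -94.956

wrist centre = target − a_3·(cos φ, sin φ) = (-5.3283, -10.2275)
cos θ_2 = (132.9918−9²−4²)/(2·9·4) = 0.4999; θ_2 = -60.0075° (elbow-down)
β = atan2(-10.2275,-5.3283) = -117.5184°; ψ = atan2(-3.4644,10.9995) = -17.4821°
θ_1 = β − ψ = -100.0363°
θ_3 = φ − θ_1 − θ_2 = -94.9561° (wrapped to (-180°,180°])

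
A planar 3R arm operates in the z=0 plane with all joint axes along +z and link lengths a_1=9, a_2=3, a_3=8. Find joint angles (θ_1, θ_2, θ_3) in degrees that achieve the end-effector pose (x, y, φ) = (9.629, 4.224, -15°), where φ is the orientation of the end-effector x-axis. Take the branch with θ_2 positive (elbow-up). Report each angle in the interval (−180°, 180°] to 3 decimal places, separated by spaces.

wrist centre = target − a_3·(cos φ, sin φ) = (1.9016, 6.2946)
cos θ_2 = (43.2374−9²−3²)/(2·9·3) = -0.8660; θ_2 = 149.9940° (elbow-up)
β = atan2(6.2946,1.9016) = 73.1904°; ψ = atan2(1.5003,6.4021) = 13.1888°
θ_1 = β − ψ = 60.0016°
θ_3 = φ − θ_1 − θ_2 = 135.0044° (wrapped to (-180°,180°])

60.002 149.994 135.004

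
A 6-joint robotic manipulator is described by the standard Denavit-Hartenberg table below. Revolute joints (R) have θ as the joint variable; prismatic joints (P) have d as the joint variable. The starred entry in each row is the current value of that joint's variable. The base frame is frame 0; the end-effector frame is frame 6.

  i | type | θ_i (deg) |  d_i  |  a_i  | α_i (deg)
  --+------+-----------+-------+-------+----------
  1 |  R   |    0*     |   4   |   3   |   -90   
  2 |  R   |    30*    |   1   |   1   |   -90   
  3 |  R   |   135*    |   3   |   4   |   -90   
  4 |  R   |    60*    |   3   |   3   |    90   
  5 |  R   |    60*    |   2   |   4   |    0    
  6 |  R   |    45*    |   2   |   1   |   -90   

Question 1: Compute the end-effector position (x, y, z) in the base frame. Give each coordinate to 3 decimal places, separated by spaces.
after link 1: o_1 = (3.0000, 0.0000, 4.0000)
after link 2: o_2 = (3.8660, 1.0000, 3.5000)
after link 3: o_3 = (-0.0835, -1.8284, 2.3161)
after link 4: o_4 = (-1.5401, -0.7678, 6.1571)
after link 5: o_5 = (-4.9684, -0.2501, 8.9818)
after link 6: o_6 = (-7.1534, -0.7004, 8.8298)

-7.153 -0.700 8.830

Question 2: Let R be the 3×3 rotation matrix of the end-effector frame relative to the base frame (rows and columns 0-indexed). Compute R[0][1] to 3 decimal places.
End-effector y-axis (col 1 of R) = (0.7803,0.6124,0.1268)
R[0][1] = 0.7803

0.780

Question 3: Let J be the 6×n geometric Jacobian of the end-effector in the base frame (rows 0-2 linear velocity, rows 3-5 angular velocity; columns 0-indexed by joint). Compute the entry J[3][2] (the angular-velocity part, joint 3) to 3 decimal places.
-0.500

axis z_2 = (-0.5000,0.0000,-0.8660); lever o_n−o_2 = (-11.0194,-1.7004,5.3298)
cross product → J_v[:, 2] = (-1.4726,12.2080,0.8502)
J_ω[:, 2] = z_2
entry J[3][2] = -0.5000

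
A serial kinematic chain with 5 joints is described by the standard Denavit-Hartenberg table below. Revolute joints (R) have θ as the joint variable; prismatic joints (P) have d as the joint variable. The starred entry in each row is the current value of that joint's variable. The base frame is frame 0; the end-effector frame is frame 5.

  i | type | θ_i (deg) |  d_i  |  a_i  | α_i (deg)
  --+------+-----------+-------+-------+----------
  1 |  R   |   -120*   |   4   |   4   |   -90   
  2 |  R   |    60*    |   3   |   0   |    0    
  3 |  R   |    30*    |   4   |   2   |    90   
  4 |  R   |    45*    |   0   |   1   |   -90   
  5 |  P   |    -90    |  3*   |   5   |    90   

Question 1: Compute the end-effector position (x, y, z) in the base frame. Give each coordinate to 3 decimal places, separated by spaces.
after link 1: o_1 = (-2.0000, -3.4641, 4.0000)
after link 2: o_2 = (0.5981, -4.9641, 4.0000)
after link 3: o_3 = (4.0622, -6.9641, 2.0000)
after link 4: o_4 = (4.6746, -7.3177, 1.2929)
after link 5: o_5 = (4.0117, -12.7084, 3.4142)

4.012 -12.708 3.414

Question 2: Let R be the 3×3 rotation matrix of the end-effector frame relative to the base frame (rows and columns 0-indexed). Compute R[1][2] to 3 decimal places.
0.354

End-effector z-axis (col 2 of R) = (-0.6124,0.3536,0.7071)
R[1][2] = 0.3536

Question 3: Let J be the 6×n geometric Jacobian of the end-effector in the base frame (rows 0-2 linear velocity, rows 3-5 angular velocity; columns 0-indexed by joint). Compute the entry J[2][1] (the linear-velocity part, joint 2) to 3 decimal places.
axis z_1 = (0.8660,-0.5000,0.0000); lever o_n−o_1 = (6.0117,-9.2443,-0.5858)
cross product → J_v[:, 1] = (0.2929,0.5073,-5.0000)
J_ω[:, 1] = z_1
entry J[2][1] = -5.0000

-5.000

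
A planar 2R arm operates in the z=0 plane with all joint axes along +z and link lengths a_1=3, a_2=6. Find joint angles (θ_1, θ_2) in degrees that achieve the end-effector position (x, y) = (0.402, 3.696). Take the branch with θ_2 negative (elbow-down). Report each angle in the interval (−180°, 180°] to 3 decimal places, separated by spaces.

-149.996 -150.003

cos θ_2 = (13.8220−3²−6²)/(2·3·6) = -0.8661; θ_2 = -150.0034° (elbow-down)
β = atan2(3.6960,0.4020) = 83.7926°; ψ = atan2(-2.9997,-2.1963) = -126.2110°
θ_1 = β − ψ = 210.0036°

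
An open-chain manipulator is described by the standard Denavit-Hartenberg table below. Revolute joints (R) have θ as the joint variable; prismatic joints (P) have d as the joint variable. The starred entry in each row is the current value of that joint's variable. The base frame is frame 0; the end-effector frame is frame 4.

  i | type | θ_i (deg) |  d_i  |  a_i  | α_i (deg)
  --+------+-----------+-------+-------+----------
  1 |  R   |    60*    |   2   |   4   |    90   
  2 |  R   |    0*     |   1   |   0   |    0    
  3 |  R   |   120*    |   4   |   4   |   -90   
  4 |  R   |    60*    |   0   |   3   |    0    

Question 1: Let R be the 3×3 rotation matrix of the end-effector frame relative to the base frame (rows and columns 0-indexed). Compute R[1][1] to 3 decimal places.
0.625

End-effector y-axis (col 1 of R) = (-0.2165,0.6250,-0.7500)
R[1][1] = 0.6250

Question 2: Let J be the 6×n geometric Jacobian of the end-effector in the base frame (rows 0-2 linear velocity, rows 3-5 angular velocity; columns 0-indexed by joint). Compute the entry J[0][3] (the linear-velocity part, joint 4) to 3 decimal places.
-0.650

axis z_3 = (-0.4330,-0.7500,-0.5000); lever o_n−o_3 = (-2.6250,0.6495,1.2990)
cross product → J_v[:, 3] = (-0.6495,1.8750,-2.2500)
J_ω[:, 3] = z_3
entry J[0][3] = -0.6495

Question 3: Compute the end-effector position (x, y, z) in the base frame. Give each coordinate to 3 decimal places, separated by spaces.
2.705 -0.118 6.763

after link 1: o_1 = (2.0000, 3.4641, 2.0000)
after link 2: o_2 = (2.8660, 2.9641, 2.0000)
after link 3: o_3 = (5.3301, -0.7679, 5.4641)
after link 4: o_4 = (2.7051, -0.1184, 6.7631)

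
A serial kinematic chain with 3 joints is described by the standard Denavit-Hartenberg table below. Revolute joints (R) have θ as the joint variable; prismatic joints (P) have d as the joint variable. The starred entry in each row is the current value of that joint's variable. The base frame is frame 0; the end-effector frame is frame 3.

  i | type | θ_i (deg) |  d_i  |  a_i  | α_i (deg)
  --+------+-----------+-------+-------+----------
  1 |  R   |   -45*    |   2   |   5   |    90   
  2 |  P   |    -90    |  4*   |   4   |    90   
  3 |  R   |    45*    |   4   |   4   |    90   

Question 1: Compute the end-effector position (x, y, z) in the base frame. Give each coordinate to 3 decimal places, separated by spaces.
-4.121 -5.536 -4.828

after link 1: o_1 = (3.5355, -3.5355, 2.0000)
after link 2: o_2 = (0.7071, -6.3640, -2.0000)
after link 3: o_3 = (-4.1213, -5.5355, -4.8284)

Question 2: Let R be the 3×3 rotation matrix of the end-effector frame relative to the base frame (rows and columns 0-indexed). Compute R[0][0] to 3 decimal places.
-0.500

End-effector x-axis (col 0 of R) = (-0.5000,-0.5000,-0.7071)
R[0][0] = -0.5000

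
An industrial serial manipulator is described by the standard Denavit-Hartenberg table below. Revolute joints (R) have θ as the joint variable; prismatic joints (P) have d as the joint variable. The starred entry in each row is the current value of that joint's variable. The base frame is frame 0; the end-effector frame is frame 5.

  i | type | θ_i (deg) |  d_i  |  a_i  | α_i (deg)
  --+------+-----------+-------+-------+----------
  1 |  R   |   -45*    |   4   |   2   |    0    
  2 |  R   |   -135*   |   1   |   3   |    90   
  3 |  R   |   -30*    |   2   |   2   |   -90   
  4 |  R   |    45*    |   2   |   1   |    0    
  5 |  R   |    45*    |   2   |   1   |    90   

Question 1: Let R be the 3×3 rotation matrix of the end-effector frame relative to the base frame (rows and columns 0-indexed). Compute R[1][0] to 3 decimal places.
End-effector x-axis (col 0 of R) = (0.0000,-1.0000,-0.0000)
R[1][0] = -1.0000

-1.000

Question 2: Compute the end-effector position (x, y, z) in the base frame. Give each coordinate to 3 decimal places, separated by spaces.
after link 1: o_1 = (1.4142, -1.4142, 4.0000)
after link 2: o_2 = (-1.5858, -1.4142, 5.0000)
after link 3: o_3 = (-3.3178, 0.5858, 4.0000)
after link 4: o_4 = (-4.9302, -0.1213, 5.3785)
after link 5: o_5 = (-5.9302, -1.1213, 7.1105)

-5.930 -1.121 7.111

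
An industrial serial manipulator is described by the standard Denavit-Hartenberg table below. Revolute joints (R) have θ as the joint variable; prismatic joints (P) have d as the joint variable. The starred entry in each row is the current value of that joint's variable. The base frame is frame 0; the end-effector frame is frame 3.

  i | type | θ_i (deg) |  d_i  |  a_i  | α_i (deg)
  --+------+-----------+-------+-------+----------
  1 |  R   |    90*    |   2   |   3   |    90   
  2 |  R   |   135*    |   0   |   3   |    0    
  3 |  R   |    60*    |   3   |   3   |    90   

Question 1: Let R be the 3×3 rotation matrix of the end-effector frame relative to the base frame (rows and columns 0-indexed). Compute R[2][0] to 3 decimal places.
-0.259

End-effector x-axis (col 0 of R) = (-0.0000,-0.9659,-0.2588)
R[2][0] = -0.2588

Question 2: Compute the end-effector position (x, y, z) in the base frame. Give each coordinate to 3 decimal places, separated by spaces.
3.000 -2.019 3.345

after link 1: o_1 = (0.0000, 3.0000, 2.0000)
after link 2: o_2 = (-0.0000, 0.8787, 4.1213)
after link 3: o_3 = (3.0000, -2.0191, 3.3449)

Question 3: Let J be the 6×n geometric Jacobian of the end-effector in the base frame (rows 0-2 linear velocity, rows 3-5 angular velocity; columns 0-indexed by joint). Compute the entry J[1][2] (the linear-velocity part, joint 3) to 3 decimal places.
axis z_2 = (1.0000,-0.0000,0.0000); lever o_n−o_2 = (3.0000,-2.8978,-0.7765)
cross product → J_v[:, 2] = (0.0000,0.7765,-2.8978)
J_ω[:, 2] = z_2
entry J[1][2] = 0.7765

0.776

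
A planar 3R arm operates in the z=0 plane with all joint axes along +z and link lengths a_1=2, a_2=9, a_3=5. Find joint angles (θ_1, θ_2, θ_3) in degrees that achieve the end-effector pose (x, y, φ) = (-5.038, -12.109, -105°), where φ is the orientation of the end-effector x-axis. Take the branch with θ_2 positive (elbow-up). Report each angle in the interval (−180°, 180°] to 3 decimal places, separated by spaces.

wrist centre = target − a_3·(cos φ, sin φ) = (-3.7439, -7.2794)
cos θ_2 = (67.0061−2²−9²)/(2·2·9) = -0.4998; θ_2 = 119.9889° (elbow-up)
β = atan2(-7.2794,-3.7439) = -117.2175°; ψ = atan2(7.7951,-2.4985) = 107.7717°
θ_1 = β − ψ = -224.9892°
θ_3 = φ − θ_1 − θ_2 = 0.0004° (wrapped to (-180°,180°])

135.011 119.989 0.000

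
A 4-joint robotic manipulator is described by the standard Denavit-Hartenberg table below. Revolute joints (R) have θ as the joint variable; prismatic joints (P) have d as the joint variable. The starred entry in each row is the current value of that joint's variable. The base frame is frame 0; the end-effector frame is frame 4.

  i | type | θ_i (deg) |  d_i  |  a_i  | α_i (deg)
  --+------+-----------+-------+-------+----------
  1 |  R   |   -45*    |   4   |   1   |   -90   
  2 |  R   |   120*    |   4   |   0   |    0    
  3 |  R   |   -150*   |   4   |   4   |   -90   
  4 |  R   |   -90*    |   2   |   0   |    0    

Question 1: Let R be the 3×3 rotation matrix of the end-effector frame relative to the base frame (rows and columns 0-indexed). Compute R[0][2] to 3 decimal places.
0.354

End-effector z-axis (col 2 of R) = (0.3536,-0.3536,-0.8660)
R[0][2] = 0.3536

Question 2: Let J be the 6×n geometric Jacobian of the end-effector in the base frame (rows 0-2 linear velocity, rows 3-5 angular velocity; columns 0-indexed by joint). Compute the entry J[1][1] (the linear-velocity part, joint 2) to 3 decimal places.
-0.189

axis z_1 = (0.7071,0.7071,0.0000); lever o_n−o_1 = (8.8135,2.5003,0.2679)
cross product → J_v[:, 1] = (0.1895,-0.1895,-4.4641)
J_ω[:, 1] = z_1
entry J[1][1] = -0.1895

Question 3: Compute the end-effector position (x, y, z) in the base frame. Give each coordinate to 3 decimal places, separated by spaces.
9.521 1.793 4.268

after link 1: o_1 = (0.7071, -0.7071, 4.0000)
after link 2: o_2 = (3.5355, 2.1213, 4.0000)
after link 3: o_3 = (8.8135, 2.5003, 6.0000)
after link 4: o_4 = (9.5206, 1.7932, 4.2679)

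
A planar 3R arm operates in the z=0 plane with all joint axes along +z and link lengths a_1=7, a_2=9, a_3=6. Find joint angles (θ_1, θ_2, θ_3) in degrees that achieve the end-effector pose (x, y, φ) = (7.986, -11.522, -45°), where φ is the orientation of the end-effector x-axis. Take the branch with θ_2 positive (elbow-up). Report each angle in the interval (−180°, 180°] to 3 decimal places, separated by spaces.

wrist centre = target − a_3·(cos φ, sin φ) = (3.7434, -7.2794)
cos θ_2 = (67.0018−7²−9²)/(2·7·9) = -0.5000; θ_2 = 119.9990° (elbow-up)
β = atan2(-7.2794,3.7434) = -62.7858°; ψ = atan2(7.7943,2.5001) = 72.2156°
θ_1 = β − ψ = -135.0015°
θ_3 = φ − θ_1 − θ_2 = -29.9976° (wrapped to (-180°,180°])

-135.001 119.999 -29.998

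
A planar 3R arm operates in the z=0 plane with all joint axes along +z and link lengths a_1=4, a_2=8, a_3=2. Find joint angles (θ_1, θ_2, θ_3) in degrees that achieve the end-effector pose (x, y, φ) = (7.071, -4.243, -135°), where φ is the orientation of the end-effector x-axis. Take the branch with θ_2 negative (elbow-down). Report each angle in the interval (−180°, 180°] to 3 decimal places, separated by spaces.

44.997 -89.999 -89.998

wrist centre = target − a_3·(cos φ, sin φ) = (8.4852, -2.8288)
cos θ_2 = (80.0009−4²−8²)/(2·4·8) = 0.0000; θ_2 = -89.9992° (elbow-down)
β = atan2(-2.8288,8.4852) = -18.4373°; ψ = atan2(-8.0000,4.0001) = -63.4343°
θ_1 = β − ψ = 44.9970°
θ_3 = φ − θ_1 − θ_2 = -89.9978° (wrapped to (-180°,180°])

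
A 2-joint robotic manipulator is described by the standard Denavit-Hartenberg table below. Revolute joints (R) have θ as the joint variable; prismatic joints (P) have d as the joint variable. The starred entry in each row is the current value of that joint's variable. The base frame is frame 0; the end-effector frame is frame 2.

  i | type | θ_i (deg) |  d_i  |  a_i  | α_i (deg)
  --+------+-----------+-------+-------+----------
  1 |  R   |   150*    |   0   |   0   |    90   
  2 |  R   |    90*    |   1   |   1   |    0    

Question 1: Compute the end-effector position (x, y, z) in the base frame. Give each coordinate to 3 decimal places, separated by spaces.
0.500 0.866 1.000

after link 1: o_1 = (0.0000, 0.0000, 0.0000)
after link 2: o_2 = (0.5000, 0.8660, 1.0000)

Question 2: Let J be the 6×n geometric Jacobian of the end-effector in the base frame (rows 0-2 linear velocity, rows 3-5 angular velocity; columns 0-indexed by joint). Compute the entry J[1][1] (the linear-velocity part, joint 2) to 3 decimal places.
axis z_1 = (0.5000,0.8660,0.0000); lever o_n−o_1 = (0.5000,0.8660,1.0000)
cross product → J_v[:, 1] = (0.8660,-0.5000,0.0000)
J_ω[:, 1] = z_1
entry J[1][1] = -0.5000

-0.500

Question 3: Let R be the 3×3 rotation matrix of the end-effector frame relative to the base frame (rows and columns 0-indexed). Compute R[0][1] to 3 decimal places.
End-effector y-axis (col 1 of R) = (0.8660,-0.5000,0.0000)
R[0][1] = 0.8660

0.866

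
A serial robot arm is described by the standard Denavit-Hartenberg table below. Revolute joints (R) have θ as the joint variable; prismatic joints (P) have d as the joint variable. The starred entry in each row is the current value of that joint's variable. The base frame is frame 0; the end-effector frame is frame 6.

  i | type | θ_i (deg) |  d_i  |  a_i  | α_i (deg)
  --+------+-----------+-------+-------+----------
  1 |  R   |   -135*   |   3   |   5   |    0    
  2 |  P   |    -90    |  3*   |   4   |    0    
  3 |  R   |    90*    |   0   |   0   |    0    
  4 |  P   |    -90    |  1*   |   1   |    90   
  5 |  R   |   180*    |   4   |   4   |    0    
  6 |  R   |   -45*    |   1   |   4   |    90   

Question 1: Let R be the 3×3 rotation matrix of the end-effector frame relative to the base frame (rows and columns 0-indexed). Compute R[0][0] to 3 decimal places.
0.500

End-effector x-axis (col 0 of R) = (0.5000,-0.5000,0.7071)
R[0][0] = 0.5000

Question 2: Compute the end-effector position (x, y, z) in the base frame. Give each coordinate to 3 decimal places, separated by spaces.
1.293 -1.293 9.828

after link 1: o_1 = (-3.5355, -3.5355, 3.0000)
after link 2: o_2 = (-6.3640, -0.7071, 6.0000)
after link 3: o_3 = (-6.3640, -0.7071, 6.0000)
after link 4: o_4 = (-7.0711, -0.0000, 7.0000)
after link 5: o_5 = (-1.4142, -0.0000, 7.0000)
after link 6: o_6 = (1.2929, -1.2929, 9.8284)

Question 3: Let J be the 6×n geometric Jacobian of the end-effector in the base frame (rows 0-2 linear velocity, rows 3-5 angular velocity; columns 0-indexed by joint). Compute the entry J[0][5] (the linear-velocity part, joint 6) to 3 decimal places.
2.000

axis z_5 = (0.7071,0.7071,0.0000); lever o_n−o_5 = (2.7071,-1.2929,2.8284)
cross product → J_v[:, 5] = (2.0000,-2.0000,-2.8284)
J_ω[:, 5] = z_5
entry J[0][5] = 2.0000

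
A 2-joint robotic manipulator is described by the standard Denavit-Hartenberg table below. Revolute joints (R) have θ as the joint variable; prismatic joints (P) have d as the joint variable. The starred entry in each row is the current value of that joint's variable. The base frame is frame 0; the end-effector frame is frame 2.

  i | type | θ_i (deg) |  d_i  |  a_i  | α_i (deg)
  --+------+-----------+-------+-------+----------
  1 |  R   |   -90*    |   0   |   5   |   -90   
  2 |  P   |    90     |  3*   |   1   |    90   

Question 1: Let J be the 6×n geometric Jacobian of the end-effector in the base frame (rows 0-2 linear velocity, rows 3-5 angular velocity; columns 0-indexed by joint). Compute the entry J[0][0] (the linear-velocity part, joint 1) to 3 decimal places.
5.000

axis z_0 = ẑ; lever o_n−o_0 = (3.0000,-5.0000,-1.0000)
cross product → J_v[:, 0] = (5.0000,3.0000,-0.0000)
J_ω[:, 0] = z_0
entry J[0][0] = 5.0000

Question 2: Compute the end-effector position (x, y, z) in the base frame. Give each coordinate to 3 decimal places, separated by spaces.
after link 1: o_1 = (0.0000, -5.0000, 0.0000)
after link 2: o_2 = (3.0000, -5.0000, -1.0000)

3.000 -5.000 -1.000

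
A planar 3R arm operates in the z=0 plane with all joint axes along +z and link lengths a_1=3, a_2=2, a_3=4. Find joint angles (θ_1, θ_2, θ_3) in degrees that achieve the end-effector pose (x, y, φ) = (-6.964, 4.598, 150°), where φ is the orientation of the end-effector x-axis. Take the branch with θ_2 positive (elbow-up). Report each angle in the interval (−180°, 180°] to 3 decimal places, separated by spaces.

wrist centre = target − a_3·(cos φ, sin φ) = (-3.4999, 2.5980)
cos θ_2 = (18.9989−3²−2²)/(2·3·2) = 0.4999; θ_2 = 60.0061° (elbow-up)
β = atan2(2.5980,-3.4999) = 143.4132°; ψ = atan2(1.7322,3.9998) = 23.4155°
θ_1 = β − ψ = 119.9978°
θ_3 = φ − θ_1 − θ_2 = -30.0039° (wrapped to (-180°,180°])

119.998 60.006 -30.004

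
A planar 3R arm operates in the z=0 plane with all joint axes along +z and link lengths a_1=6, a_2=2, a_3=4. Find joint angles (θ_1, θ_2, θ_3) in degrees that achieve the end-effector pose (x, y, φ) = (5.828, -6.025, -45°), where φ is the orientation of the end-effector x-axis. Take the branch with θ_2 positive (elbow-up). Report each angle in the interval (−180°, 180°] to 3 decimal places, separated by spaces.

wrist centre = target − a_3·(cos φ, sin φ) = (2.9996, -3.1966)
cos θ_2 = (19.2155−6²−2²)/(2·6·2) = -0.8660; θ_2 = 149.9994° (elbow-up)
β = atan2(-3.1966,2.9996) = -46.8210°; ψ = atan2(1.0000,4.2680) = 13.1870°
θ_1 = β − ψ = -60.0080°
θ_3 = φ − θ_1 − θ_2 = -134.9914° (wrapped to (-180°,180°])

-60.008 149.999 -134.991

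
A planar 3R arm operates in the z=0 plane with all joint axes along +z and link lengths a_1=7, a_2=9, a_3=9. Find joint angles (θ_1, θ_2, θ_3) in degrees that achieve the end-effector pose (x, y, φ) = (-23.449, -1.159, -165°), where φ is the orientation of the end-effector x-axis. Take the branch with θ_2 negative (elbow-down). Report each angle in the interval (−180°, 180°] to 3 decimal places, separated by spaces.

wrist centre = target − a_3·(cos φ, sin φ) = (-14.7557, 1.1704)
cos θ_2 = (219.0995−7²−9²)/(2·7·9) = 0.7071; θ_2 = -44.9974° (elbow-down)
β = atan2(1.1704,-14.7557) = 175.4650°; ψ = atan2(-6.3637,13.3642) = -25.4625°
θ_1 = β − ψ = 200.9274°
θ_3 = φ − θ_1 − θ_2 = 39.0700° (wrapped to (-180°,180°])

-159.073 -44.997 39.070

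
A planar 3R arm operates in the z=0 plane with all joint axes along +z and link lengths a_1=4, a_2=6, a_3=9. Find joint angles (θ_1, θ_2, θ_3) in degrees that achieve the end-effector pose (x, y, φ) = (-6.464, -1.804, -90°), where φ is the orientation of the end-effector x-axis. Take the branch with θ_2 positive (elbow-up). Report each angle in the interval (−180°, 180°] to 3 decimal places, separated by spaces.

wrist centre = target − a_3·(cos φ, sin φ) = (-6.4640, 7.1960)
cos θ_2 = (93.5657−4²−6²)/(2·4·6) = 0.8660; θ_2 = 30.0084° (elbow-up)
β = atan2(7.1960,-6.4640) = 131.9326°; ψ = atan2(3.0008,9.1957) = 18.0726°
θ_1 = β − ψ = 113.8600°
θ_3 = φ − θ_1 − θ_2 = 126.1316° (wrapped to (-180°,180°])

113.860 30.008 126.132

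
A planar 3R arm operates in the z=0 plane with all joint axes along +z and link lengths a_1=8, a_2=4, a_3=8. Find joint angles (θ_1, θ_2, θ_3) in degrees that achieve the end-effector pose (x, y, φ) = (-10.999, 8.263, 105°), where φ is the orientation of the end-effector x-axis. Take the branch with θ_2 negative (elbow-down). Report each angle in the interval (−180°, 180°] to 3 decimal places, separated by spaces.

wrist centre = target − a_3·(cos φ, sin φ) = (-8.9284, 0.5356)
cos θ_2 = (80.0040−8²−4²)/(2·8·4) = 0.0001; θ_2 = -89.9964° (elbow-down)
β = atan2(0.5356,-8.9284) = 176.5671°; ψ = atan2(-4.0000,8.0003) = -26.5643°
θ_1 = β − ψ = 203.1314°
θ_3 = φ − θ_1 − θ_2 = -8.1350° (wrapped to (-180°,180°])

-156.869 -89.996 -8.135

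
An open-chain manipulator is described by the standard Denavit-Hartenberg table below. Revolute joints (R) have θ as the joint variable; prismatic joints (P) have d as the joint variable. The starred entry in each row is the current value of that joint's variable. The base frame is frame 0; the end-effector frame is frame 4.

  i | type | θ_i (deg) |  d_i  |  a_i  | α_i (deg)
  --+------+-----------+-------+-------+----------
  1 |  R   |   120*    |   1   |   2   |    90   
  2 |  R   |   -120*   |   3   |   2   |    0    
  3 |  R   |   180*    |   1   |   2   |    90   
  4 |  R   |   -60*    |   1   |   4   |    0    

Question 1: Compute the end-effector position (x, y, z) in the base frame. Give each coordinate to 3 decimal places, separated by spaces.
-1.469 3.616 2.232

after link 1: o_1 = (-1.0000, 1.7321, 1.0000)
after link 2: o_2 = (2.0981, 2.3660, -0.7321)
after link 3: o_3 = (2.4641, 3.7321, 1.0000)
after link 4: o_4 = (-1.4689, 3.6160, 2.2321)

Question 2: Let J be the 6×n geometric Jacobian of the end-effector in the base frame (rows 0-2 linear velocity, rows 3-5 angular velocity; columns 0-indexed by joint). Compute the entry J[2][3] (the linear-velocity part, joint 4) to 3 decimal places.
3.000

axis z_3 = (-0.4330,0.7500,-0.5000); lever o_n−o_3 = (-3.9330,-0.1160,1.2321)
cross product → J_v[:, 3] = (0.8660,2.5000,3.0000)
J_ω[:, 3] = z_3
entry J[2][3] = 3.0000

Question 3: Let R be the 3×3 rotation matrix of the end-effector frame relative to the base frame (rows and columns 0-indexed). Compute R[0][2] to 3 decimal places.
End-effector z-axis (col 2 of R) = (-0.4330,0.7500,-0.5000)
R[0][2] = -0.4330

-0.433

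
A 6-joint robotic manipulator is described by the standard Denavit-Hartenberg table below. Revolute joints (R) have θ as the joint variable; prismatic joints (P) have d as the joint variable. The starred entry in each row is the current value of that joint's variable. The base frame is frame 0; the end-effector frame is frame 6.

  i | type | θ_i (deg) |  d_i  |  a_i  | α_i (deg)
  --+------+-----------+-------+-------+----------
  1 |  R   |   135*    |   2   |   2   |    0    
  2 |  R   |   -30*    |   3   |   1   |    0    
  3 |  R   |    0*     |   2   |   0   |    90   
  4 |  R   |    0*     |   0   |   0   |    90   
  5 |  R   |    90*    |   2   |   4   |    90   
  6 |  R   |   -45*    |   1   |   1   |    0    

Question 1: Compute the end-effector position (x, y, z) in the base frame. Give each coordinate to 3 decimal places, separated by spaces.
2.615 4.564 5.707

after link 1: o_1 = (-1.4142, 1.4142, 2.0000)
after link 2: o_2 = (-1.6730, 2.3801, 5.0000)
after link 3: o_3 = (-1.6730, 2.3801, 7.0000)
after link 4: o_4 = (-1.6730, 2.3801, 7.0000)
after link 5: o_5 = (2.1907, 3.4154, 5.0000)
after link 6: o_6 = (2.6149, 4.5644, 5.7071)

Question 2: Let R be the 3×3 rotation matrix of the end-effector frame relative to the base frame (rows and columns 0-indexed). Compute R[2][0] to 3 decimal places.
End-effector x-axis (col 0 of R) = (0.6830,0.1830,0.7071)
R[2][0] = 0.7071

0.707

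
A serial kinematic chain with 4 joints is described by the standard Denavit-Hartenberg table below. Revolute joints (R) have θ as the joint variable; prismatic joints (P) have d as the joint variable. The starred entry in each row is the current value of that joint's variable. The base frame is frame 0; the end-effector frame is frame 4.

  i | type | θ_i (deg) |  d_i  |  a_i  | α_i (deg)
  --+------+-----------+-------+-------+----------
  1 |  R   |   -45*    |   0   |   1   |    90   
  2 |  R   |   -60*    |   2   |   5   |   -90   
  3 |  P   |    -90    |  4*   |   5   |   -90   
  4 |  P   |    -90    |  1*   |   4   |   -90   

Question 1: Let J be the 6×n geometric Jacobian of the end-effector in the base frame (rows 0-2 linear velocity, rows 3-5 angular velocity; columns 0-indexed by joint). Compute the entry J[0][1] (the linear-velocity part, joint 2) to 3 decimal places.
0.846

axis z_1 = (-0.7071,-0.7071,0.0000); lever o_n−o_1 = (2.0706,-11.9700,-1.1962)
cross product → J_v[:, 1] = (0.8458,-0.8458,9.9282)
J_ω[:, 1] = z_1
entry J[0][1] = 0.8458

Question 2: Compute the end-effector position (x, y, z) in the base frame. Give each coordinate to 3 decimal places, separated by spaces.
2.778 -12.677 -1.196

after link 1: o_1 = (0.7071, -0.7071, 0.0000)
after link 2: o_2 = (1.0607, -3.8891, -4.3301)
after link 3: o_3 = (-0.0254, -9.8741, -2.3301)
after link 4: o_4 = (2.7777, -12.6772, -1.1962)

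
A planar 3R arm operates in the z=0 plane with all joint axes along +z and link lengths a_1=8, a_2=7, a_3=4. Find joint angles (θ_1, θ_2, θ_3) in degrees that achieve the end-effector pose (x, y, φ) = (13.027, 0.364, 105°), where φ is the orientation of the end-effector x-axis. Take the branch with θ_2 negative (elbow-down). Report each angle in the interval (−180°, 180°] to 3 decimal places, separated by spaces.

wrist centre = target − a_3·(cos φ, sin φ) = (14.0623, -3.4997)
cos θ_2 = (209.9955−8²−7²)/(2·8·7) = 0.8660; θ_2 = -29.9993° (elbow-down)
β = atan2(-3.4997,14.0623) = -13.9754°; ψ = atan2(-3.4999,14.0622) = -13.9763°
θ_1 = β − ψ = 0.0009°
θ_3 = φ − θ_1 − θ_2 = 134.9984° (wrapped to (-180°,180°])

0.001 -29.999 134.998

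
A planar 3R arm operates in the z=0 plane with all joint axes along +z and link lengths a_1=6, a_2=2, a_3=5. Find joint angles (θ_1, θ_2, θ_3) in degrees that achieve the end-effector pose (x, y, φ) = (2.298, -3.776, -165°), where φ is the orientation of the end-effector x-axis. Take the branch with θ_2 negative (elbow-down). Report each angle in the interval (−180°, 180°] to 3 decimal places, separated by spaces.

wrist centre = target − a_3·(cos φ, sin φ) = (7.1276, -2.4819)
cos θ_2 = (56.9629−6²−2²)/(2·6·2) = 0.7068; θ_2 = -45.0257° (elbow-down)
β = atan2(-2.4819,7.1276) = -19.1986°; ψ = atan2(-1.4148,7.4136) = -10.8047°
θ_1 = β − ψ = -8.3939°
θ_3 = φ − θ_1 − θ_2 = -111.5804° (wrapped to (-180°,180°])

-8.394 -45.026 -111.580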